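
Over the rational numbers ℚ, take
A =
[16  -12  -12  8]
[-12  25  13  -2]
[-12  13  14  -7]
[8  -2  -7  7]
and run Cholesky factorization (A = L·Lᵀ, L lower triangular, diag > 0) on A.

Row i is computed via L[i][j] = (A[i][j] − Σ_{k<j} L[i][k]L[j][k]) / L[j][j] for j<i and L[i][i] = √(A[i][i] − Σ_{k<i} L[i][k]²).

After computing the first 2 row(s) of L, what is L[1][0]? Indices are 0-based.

Step 1: L[0][0] = √(16) = 4.
  L[1][0] = (-12) / L[0][0] = -3.
Step 2: L[1][1] = √(16) = 4.

L[1][0] = -3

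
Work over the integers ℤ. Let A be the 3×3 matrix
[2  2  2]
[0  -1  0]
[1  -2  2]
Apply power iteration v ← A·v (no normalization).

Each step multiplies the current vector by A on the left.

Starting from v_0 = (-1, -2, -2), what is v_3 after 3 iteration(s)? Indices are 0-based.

v_0 = (-1, -2, -2).
v_1 = A·v_0 = (-10, 2, -1).
v_2 = A·v_1 = (-18, -2, -16).
v_3 = A·v_2 = (-72, 2, -46).

v_3 = (-72, 2, -46)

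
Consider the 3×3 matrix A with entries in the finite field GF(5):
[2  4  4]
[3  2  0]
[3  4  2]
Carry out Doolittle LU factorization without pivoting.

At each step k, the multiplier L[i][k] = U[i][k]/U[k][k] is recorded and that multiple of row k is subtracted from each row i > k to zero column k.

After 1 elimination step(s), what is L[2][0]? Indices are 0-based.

L[2][0] = 4

Step 1: pivot at (0,0) is 2.
  row1 ← row1 − (4)·row0  ⇒  L[1][0]=4, U row1=(0, 1, 4)
  row2 ← row2 − (4)·row0  ⇒  L[2][0]=4, U row2=(0, 3, 1)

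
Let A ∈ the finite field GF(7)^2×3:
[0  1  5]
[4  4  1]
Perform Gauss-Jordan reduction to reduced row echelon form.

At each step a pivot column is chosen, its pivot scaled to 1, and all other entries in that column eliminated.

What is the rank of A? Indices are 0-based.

rank = 2

step 1: exchange rows 0,1
step 1: normalize row 0 (÷4) = (1, 1, 2)
step 2: normalize row 1 (÷1) = (0, 1, 5)
  row 0: subtract 1×row1 = (1, 0, 4)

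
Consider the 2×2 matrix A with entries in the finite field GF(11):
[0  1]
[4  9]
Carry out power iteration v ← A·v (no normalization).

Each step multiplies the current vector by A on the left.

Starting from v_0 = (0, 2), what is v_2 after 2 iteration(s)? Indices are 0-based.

v_0 = (0, 2).
v_1 = A·v_0 = (2, 7).
v_2 = A·v_1 = (7, 5).

v_2 = (7, 5)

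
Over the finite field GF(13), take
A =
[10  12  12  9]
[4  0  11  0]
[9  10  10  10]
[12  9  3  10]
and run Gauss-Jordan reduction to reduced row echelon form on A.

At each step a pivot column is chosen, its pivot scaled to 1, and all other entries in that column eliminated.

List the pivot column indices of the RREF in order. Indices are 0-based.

step 1: normalize row 0 (÷10) = (1, 9, 9, 10)
  row 1: subtract 4×row0 = (0, 3, 1, 12)
  row 2: subtract 9×row0 = (0, 7, 7, 11)
  row 3: subtract 12×row0 = (0, 5, 12, 7)
step 2: normalize row 1 (÷3) = (0, 1, 9, 4)
  row 0: subtract 9×row1 = (1, 0, 6, 0)
  row 2: subtract 7×row1 = (0, 0, 9, 9)
  row 3: subtract 5×row1 = (0, 0, 6, 0)
step 3: normalize row 2 (÷9) = (0, 0, 1, 1)
  row 0: subtract 6×row2 = (1, 0, 0, 7)
  row 1: subtract 9×row2 = (0, 1, 0, 8)
  row 3: subtract 6×row2 = (0, 0, 0, 7)
step 4: normalize row 3 (÷7) = (0, 0, 0, 1)
  row 0: subtract 7×row3 = (1, 0, 0, 0)
  row 1: subtract 8×row3 = (0, 1, 0, 0)
  row 2: subtract 1×row3 = (0, 0, 1, 0)

pivot columns: 0, 1, 2, 3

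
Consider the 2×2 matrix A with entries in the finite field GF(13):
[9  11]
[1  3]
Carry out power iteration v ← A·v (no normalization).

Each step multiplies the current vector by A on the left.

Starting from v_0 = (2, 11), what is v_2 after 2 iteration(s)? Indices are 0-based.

v_2 = (11, 10)

v_0 = (2, 11).
v_1 = A·v_0 = (9, 9).
v_2 = A·v_1 = (11, 10).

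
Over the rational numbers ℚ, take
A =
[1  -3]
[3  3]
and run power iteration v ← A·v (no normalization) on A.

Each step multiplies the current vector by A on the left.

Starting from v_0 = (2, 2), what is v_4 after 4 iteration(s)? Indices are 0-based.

v_4 = (32, -480)

v_0 = (2, 2).
v_1 = A·v_0 = (-4, 12).
v_2 = A·v_1 = (-40, 24).
v_3 = A·v_2 = (-112, -48).
v_4 = A·v_3 = (32, -480).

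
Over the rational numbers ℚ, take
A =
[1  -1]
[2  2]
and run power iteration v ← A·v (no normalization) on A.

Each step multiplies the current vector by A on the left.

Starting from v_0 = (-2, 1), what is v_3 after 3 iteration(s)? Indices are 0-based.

v_0 = (-2, 1).
v_1 = A·v_0 = (-3, -2).
v_2 = A·v_1 = (-1, -10).
v_3 = A·v_2 = (9, -22).

v_3 = (9, -22)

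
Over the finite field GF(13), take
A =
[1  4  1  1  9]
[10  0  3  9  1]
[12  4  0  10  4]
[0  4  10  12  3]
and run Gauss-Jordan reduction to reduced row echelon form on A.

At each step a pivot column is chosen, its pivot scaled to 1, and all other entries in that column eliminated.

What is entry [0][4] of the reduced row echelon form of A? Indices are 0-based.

[1] R0 /= 1  ⇒  (1, 4, 1, 1, 9)
     R1 -= 10·R0  ⇒  (0, 12, 6, 12, 2)
     R2 -= 12·R0  ⇒  (0, 8, 1, 11, 0)
[2] R1 /= 12  ⇒  (0, 1, 7, 1, 11)
     R0 -= 4·R1  ⇒  (1, 0, 12, 10, 4)
     R2 -= 8·R1  ⇒  (0, 0, 10, 3, 3)
     R3 -= 4·R1  ⇒  (0, 0, 8, 8, 11)
[3] R2 /= 10  ⇒  (0, 0, 1, 12, 12)
     R0 -= 12·R2  ⇒  (1, 0, 0, 9, 3)
     R1 -= 7·R2  ⇒  (0, 1, 0, 8, 5)
     R3 -= 8·R2  ⇒  (0, 0, 0, 3, 6)
[4] R3 /= 3  ⇒  (0, 0, 0, 1, 2)
     R0 -= 9·R3  ⇒  (1, 0, 0, 0, 11)
     R1 -= 8·R3  ⇒  (0, 1, 0, 0, 2)
     R2 -= 12·R3  ⇒  (0, 0, 1, 0, 1)

M[0][4] = 11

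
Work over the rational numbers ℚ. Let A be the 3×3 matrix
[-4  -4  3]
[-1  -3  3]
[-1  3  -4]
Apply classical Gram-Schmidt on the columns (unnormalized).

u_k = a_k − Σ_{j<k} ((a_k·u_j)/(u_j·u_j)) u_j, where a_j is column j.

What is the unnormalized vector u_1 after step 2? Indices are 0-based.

u_1 = (-4/9, -19/9, 35/9)

Step 1: u_0 = a_0 = (-4, -1, -1).
Step 2: u_1 = a_1 − (8/9)·u_0 = (-4/9, -19/9, 35/9).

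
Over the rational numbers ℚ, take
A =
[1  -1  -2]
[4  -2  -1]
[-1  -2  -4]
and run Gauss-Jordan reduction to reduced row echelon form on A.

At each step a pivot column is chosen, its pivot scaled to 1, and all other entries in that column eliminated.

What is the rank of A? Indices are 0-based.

rank = 3

[1] R0 /= 1  ⇒  (1, -1, -2)
     R1 -= 4·R0  ⇒  (0, 2, 7)
     R2 -= -1·R0  ⇒  (0, -3, -6)
[2] R1 /= 2  ⇒  (0, 1, 7/2)
     R0 -= -1·R1  ⇒  (1, 0, 3/2)
     R2 -= -3·R1  ⇒  (0, 0, 9/2)
[3] R2 /= 9/2  ⇒  (0, 0, 1)
     R0 -= 3/2·R2  ⇒  (1, 0, 0)
     R1 -= 7/2·R2  ⇒  (0, 1, 0)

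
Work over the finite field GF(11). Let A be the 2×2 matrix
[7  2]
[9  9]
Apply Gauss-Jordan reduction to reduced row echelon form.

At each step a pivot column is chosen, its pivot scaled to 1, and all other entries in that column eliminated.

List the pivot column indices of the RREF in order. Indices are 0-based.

pivot columns: 0, 1

pivot(0,0)=7: scale R0 → (1, 5)
  clear (1,0): R1 −= (9)R0 → (0, 8)
pivot(1,1)=8: scale R1 → (0, 1)
  clear (0,1): R0 −= (5)R1 → (1, 0)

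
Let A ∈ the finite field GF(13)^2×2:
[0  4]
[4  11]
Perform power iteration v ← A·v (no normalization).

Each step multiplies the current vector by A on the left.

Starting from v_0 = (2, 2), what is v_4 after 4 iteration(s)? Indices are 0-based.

v_0 = (2, 2).
v_1 = A·v_0 = (8, 4).
v_2 = A·v_1 = (3, 11).
v_3 = A·v_2 = (5, 3).
v_4 = A·v_3 = (12, 1).

v_4 = (12, 1)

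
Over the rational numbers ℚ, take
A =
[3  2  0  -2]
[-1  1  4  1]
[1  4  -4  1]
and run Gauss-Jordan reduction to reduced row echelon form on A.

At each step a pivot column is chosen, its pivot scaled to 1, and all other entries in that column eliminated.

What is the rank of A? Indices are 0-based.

rank = 3

step 1: normalize row 0 (÷3) = (1, 2/3, 0, -2/3)
  row 1: subtract -1×row0 = (0, 5/3, 4, 1/3)
  row 2: subtract 1×row0 = (0, 10/3, -4, 5/3)
step 2: normalize row 1 (÷5/3) = (0, 1, 12/5, 1/5)
  row 0: subtract 2/3×row1 = (1, 0, -8/5, -4/5)
  row 2: subtract 10/3×row1 = (0, 0, -12, 1)
step 3: normalize row 2 (÷-12) = (0, 0, 1, -1/12)
  row 0: subtract -8/5×row2 = (1, 0, 0, -14/15)
  row 1: subtract 12/5×row2 = (0, 1, 0, 2/5)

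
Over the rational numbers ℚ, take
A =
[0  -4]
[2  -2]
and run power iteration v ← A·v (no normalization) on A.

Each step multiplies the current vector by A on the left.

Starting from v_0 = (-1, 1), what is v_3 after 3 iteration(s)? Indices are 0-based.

v_0 = (-1, 1).
v_1 = A·v_0 = (-4, -4).
v_2 = A·v_1 = (16, 0).
v_3 = A·v_2 = (0, 32).

v_3 = (0, 32)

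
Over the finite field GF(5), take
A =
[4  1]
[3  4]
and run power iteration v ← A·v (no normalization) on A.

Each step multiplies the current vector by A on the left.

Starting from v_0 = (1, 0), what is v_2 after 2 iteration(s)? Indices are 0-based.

v_2 = (4, 4)

v_0 = (1, 0).
v_1 = A·v_0 = (4, 3).
v_2 = A·v_1 = (4, 4).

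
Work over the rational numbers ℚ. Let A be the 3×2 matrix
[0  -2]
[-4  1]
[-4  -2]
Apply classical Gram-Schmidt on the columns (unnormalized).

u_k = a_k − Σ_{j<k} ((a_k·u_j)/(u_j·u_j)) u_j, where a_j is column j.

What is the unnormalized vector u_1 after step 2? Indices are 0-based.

Step 1: u_0 = a_0 = (0, -4, -4).
Step 2: u_1 = a_1 − (1/8)·u_0 = (-2, 3/2, -3/2).

u_1 = (-2, 3/2, -3/2)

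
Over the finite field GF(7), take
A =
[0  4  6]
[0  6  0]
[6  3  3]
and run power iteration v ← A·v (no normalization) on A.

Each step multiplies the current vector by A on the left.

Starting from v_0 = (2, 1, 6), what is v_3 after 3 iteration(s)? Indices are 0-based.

v_0 = (2, 1, 6).
v_1 = A·v_0 = (5, 6, 5).
v_2 = A·v_1 = (5, 1, 0).
v_3 = A·v_2 = (4, 6, 5).

v_3 = (4, 6, 5)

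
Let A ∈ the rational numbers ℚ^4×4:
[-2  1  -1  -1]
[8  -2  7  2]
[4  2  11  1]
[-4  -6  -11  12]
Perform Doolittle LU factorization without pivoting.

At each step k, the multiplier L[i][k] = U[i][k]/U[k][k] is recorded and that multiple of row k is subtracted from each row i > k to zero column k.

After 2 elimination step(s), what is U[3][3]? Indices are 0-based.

[col 0] pivot -2
  R1 -= -4*R0 → (0, 2, 3, -2)  (L[1][0] := -4)
  R2 -= -2*R0 → (0, 4, 9, -1)  (L[2][0] := -2)
  R3 -= 2*R0 → (0, -8, -9, 14)  (L[3][0] := 2)
[col 1] pivot 2
  R2 -= 2*R1 → (0, 0, 3, 3)  (L[2][1] := 2)
  R3 -= -4*R1 → (0, 0, 3, 6)  (L[3][1] := -4)

U[3][3] = 6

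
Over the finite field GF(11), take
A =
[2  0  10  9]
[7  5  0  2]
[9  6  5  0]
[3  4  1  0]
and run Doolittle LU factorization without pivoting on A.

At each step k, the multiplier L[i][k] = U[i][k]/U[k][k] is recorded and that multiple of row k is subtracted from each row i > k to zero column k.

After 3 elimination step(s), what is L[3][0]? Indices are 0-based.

L[3][0] = 7

k=0: U[0][0]=2
  eliminate (1,0): mult=9, new row 1: (0, 5, 9, 9); set L[1][0]=9
  eliminate (2,0): mult=10, new row 2: (0, 6, 4, 9); set L[2][0]=10
  eliminate (3,0): mult=7, new row 3: (0, 4, 8, 3); set L[3][0]=7
k=1: U[1][1]=5
  eliminate (2,1): mult=10, new row 2: (0, 0, 2, 7); set L[2][1]=10
  eliminate (3,1): mult=3, new row 3: (0, 0, 3, 9); set L[3][1]=3
k=2: U[2][2]=2
  eliminate (3,2): mult=7, new row 3: (0, 0, 0, 4); set L[3][2]=7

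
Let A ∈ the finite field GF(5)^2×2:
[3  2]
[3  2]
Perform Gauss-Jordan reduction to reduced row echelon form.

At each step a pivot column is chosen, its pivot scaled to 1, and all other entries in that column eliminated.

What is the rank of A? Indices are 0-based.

[1] R0 /= 3  ⇒  (1, 4)
     R1 -= 3·R0  ⇒  (0, 0)
column 1 empty below row 1

rank = 1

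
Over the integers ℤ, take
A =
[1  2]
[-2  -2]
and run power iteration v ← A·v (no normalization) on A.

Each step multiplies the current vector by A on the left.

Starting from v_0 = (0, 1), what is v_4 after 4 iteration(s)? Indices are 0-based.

v_0 = (0, 1).
v_1 = A·v_0 = (2, -2).
v_2 = A·v_1 = (-2, 0).
v_3 = A·v_2 = (-2, 4).
v_4 = A·v_3 = (6, -4).

v_4 = (6, -4)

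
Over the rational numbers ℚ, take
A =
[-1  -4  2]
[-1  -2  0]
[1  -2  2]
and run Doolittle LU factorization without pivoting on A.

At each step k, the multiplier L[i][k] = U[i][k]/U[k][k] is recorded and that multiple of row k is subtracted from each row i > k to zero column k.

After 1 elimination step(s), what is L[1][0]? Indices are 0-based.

k=0: U[0][0]=-1
  eliminate (1,0): mult=1, new row 1: (0, 2, -2); set L[1][0]=1
  eliminate (2,0): mult=-1, new row 2: (0, -6, 4); set L[2][0]=-1

L[1][0] = 1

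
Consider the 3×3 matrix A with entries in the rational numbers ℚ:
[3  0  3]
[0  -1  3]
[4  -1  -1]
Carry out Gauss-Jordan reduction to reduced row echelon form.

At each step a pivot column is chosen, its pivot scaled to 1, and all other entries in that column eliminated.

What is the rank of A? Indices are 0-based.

pivot(0,0)=3: scale R0 → (1, 0, 1)
  clear (2,0): R2 −= (4)R0 → (0, -1, -5)
pivot(1,1)=-1: scale R1 → (0, 1, -3)
  clear (2,1): R2 −= (-1)R1 → (0, 0, -8)
pivot(2,2)=-8: scale R2 → (0, 0, 1)
  clear (0,2): R0 −= (1)R2 → (1, 0, 0)
  clear (1,2): R1 −= (-3)R2 → (0, 1, 0)

rank = 3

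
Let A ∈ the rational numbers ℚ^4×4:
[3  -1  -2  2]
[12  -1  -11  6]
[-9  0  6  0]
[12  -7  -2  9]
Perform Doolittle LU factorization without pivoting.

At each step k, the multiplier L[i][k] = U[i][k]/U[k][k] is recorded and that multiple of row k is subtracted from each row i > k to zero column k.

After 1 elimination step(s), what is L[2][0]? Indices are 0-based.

Step 1: pivot at (0,0) is 3.
  row1 ← row1 − (4)·row0  ⇒  L[1][0]=4, U row1=(0, 3, -3, -2)
  row2 ← row2 − (-3)·row0  ⇒  L[2][0]=-3, U row2=(0, -3, 0, 6)
  row3 ← row3 − (4)·row0  ⇒  L[3][0]=4, U row3=(0, -3, 6, 1)

L[2][0] = -3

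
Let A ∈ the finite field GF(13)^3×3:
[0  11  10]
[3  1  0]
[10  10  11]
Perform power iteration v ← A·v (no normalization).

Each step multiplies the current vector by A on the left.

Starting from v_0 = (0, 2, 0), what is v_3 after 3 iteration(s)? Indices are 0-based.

v_3 = (5, 6, 4)

v_0 = (0, 2, 0).
v_1 = A·v_0 = (9, 2, 7).
v_2 = A·v_1 = (1, 3, 5).
v_3 = A·v_2 = (5, 6, 4).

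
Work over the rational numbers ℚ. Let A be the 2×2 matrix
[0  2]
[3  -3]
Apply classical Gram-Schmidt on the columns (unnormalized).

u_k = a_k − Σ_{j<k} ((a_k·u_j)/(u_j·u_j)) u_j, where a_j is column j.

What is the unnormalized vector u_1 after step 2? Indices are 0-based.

u_1 = (2, 0)

Step 1: u_0 = a_0 = (0, 3).
Step 2: u_1 = a_1 − (-1)·u_0 = (2, 0).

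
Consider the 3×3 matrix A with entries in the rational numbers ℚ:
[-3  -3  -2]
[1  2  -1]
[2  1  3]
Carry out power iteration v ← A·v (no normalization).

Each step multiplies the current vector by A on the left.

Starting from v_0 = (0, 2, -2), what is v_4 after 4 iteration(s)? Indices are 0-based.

v_4 = (-24, 82, -58)

v_0 = (0, 2, -2).
v_1 = A·v_0 = (-2, 6, -4).
v_2 = A·v_1 = (-4, 14, -10).
v_3 = A·v_2 = (-10, 34, -24).
v_4 = A·v_3 = (-24, 82, -58).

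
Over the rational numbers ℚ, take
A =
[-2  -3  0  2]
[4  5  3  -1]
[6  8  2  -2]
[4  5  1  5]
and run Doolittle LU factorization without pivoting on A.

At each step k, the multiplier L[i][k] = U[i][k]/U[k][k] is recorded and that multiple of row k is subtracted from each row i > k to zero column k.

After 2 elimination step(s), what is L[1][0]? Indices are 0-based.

L[1][0] = -2

[col 0] pivot -2
  R1 -= -2*R0 → (0, -1, 3, 3)  (L[1][0] := -2)
  R2 -= -3*R0 → (0, -1, 2, 4)  (L[2][0] := -3)
  R3 -= -2*R0 → (0, -1, 1, 9)  (L[3][0] := -2)
[col 1] pivot -1
  R2 -= 1*R1 → (0, 0, -1, 1)  (L[2][1] := 1)
  R3 -= 1*R1 → (0, 0, -2, 6)  (L[3][1] := 1)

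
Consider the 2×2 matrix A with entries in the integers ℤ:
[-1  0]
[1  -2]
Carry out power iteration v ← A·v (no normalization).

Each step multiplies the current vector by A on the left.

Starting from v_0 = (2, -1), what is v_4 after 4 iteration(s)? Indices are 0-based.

v_4 = (2, -46)

v_0 = (2, -1).
v_1 = A·v_0 = (-2, 4).
v_2 = A·v_1 = (2, -10).
v_3 = A·v_2 = (-2, 22).
v_4 = A·v_3 = (2, -46).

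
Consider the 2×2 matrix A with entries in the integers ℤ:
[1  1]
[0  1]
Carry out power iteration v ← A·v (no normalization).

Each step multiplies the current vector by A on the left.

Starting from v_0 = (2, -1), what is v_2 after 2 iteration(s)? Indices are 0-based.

v_2 = (0, -1)

v_0 = (2, -1).
v_1 = A·v_0 = (1, -1).
v_2 = A·v_1 = (0, -1).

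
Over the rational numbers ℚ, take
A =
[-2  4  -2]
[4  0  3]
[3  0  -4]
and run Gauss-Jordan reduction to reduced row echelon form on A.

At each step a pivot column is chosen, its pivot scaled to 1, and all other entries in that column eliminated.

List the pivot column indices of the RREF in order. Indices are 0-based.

pivot(0,0)=-2: scale R0 → (1, -2, 1)
  clear (1,0): R1 −= (4)R0 → (0, 8, -1)
  clear (2,0): R2 −= (3)R0 → (0, 6, -7)
pivot(1,1)=8: scale R1 → (0, 1, -1/8)
  clear (0,1): R0 −= (-2)R1 → (1, 0, 3/4)
  clear (2,1): R2 −= (6)R1 → (0, 0, -25/4)
pivot(2,2)=-25/4: scale R2 → (0, 0, 1)
  clear (0,2): R0 −= (3/4)R2 → (1, 0, 0)
  clear (1,2): R1 −= (-1/8)R2 → (0, 1, 0)

pivot columns: 0, 1, 2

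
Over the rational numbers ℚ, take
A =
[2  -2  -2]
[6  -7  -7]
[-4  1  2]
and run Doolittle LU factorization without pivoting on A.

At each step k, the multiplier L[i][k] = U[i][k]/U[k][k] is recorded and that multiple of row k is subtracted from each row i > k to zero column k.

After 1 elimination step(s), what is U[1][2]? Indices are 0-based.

U[1][2] = -1

[col 0] pivot 2
  R1 -= 3*R0 → (0, -1, -1)  (L[1][0] := 3)
  R2 -= -2*R0 → (0, -3, -2)  (L[2][0] := -2)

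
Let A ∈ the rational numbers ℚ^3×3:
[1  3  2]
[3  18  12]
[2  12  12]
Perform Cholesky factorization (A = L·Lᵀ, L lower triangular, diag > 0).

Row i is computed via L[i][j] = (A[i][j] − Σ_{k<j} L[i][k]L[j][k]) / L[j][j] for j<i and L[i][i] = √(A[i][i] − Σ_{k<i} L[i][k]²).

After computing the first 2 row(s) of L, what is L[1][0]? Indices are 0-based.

Step 1: L[0][0] = √(1) = 1.
  L[1][0] = (3) / L[0][0] = 3.
Step 2: L[1][1] = √(9) = 3.

L[1][0] = 3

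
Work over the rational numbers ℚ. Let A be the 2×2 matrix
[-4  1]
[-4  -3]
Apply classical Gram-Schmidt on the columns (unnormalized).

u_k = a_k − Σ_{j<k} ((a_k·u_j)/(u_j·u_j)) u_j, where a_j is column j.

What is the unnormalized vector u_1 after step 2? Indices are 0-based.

Step 1: u_0 = a_0 = (-4, -4).
Step 2: u_1 = a_1 − (1/4)·u_0 = (2, -2).

u_1 = (2, -2)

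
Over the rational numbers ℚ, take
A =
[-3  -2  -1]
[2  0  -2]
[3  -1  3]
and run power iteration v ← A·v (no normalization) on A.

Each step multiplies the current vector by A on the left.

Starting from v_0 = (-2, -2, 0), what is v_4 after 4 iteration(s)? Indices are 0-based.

v_0 = (-2, -2, 0).
v_1 = A·v_0 = (10, -4, -4).
v_2 = A·v_1 = (-18, 28, 22).
v_3 = A·v_2 = (-24, -80, -16).
v_4 = A·v_3 = (248, -16, -40).

v_4 = (248, -16, -40)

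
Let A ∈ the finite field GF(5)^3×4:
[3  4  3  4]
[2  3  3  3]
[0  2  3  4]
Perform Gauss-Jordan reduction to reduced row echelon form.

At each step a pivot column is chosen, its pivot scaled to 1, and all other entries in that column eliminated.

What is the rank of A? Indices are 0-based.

rank = 3

pivot(0,0)=3: scale R0 → (1, 3, 1, 3)
  clear (1,0): R1 −= (2)R0 → (0, 2, 1, 2)
pivot(1,1)=2: scale R1 → (0, 1, 3, 1)
  clear (0,1): R0 −= (3)R1 → (1, 0, 2, 0)
  clear (2,1): R2 −= (2)R1 → (0, 0, 2, 2)
pivot(2,2)=2: scale R2 → (0, 0, 1, 1)
  clear (0,2): R0 −= (2)R2 → (1, 0, 0, 3)
  clear (1,2): R1 −= (3)R2 → (0, 1, 0, 3)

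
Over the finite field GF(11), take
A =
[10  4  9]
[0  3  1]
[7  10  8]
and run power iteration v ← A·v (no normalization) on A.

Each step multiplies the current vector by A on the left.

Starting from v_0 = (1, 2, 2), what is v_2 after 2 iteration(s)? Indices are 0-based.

v_2 = (9, 1, 5)

v_0 = (1, 2, 2).
v_1 = A·v_0 = (3, 8, 10).
v_2 = A·v_1 = (9, 1, 5).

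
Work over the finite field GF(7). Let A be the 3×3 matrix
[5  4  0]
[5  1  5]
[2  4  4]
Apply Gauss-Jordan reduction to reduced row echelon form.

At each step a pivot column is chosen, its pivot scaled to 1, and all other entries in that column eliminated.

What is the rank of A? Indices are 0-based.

rank = 3

step 1: normalize row 0 (÷5) = (1, 5, 0)
  row 1: subtract 5×row0 = (0, 4, 5)
  row 2: subtract 2×row0 = (0, 1, 4)
step 2: normalize row 1 (÷4) = (0, 1, 3)
  row 0: subtract 5×row1 = (1, 0, 6)
  row 2: subtract 1×row1 = (0, 0, 1)
step 3: normalize row 2 (÷1) = (0, 0, 1)
  row 0: subtract 6×row2 = (1, 0, 0)
  row 1: subtract 3×row2 = (0, 1, 0)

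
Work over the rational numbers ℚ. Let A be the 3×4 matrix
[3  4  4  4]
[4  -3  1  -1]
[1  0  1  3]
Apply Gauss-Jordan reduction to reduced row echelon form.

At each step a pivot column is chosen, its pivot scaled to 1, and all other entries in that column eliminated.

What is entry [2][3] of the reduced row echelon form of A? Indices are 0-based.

pivot(0,0)=3: scale R0 → (1, 4/3, 4/3, 4/3)
  clear (1,0): R1 −= (4)R0 → (0, -25/3, -13/3, -19/3)
  clear (2,0): R2 −= (1)R0 → (0, -4/3, -1/3, 5/3)
pivot(1,1)=-25/3: scale R1 → (0, 1, 13/25, 19/25)
  clear (0,1): R0 −= (4/3)R1 → (1, 0, 16/25, 8/25)
  clear (2,1): R2 −= (-4/3)R1 → (0, 0, 9/25, 67/25)
pivot(2,2)=9/25: scale R2 → (0, 0, 1, 67/9)
  clear (0,2): R0 −= (16/25)R2 → (1, 0, 0, -40/9)
  clear (1,2): R1 −= (13/25)R2 → (0, 1, 0, -28/9)

M[2][3] = 67/9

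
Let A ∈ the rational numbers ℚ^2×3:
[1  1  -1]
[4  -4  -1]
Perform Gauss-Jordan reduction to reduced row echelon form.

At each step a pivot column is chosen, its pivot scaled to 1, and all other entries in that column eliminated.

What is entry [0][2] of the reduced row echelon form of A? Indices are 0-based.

[1] R0 /= 1  ⇒  (1, 1, -1)
     R1 -= 4·R0  ⇒  (0, -8, 3)
[2] R1 /= -8  ⇒  (0, 1, -3/8)
     R0 -= 1·R1  ⇒  (1, 0, -5/8)

M[0][2] = -5/8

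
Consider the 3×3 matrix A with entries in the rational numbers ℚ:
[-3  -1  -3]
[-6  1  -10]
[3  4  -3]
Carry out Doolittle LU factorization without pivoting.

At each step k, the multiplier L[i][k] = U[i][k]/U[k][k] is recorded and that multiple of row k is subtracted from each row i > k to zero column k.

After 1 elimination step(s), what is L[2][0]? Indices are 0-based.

L[2][0] = -1

Step 1: pivot at (0,0) is -3.
  row1 ← row1 − (2)·row0  ⇒  L[1][0]=2, U row1=(0, 3, -4)
  row2 ← row2 − (-1)·row0  ⇒  L[2][0]=-1, U row2=(0, 3, -6)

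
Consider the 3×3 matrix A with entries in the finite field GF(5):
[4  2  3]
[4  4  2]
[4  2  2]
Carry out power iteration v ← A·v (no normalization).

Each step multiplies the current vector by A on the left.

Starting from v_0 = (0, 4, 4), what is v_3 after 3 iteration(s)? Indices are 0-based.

v_3 = (0, 1, 0)

v_0 = (0, 4, 4).
v_1 = A·v_0 = (0, 4, 1).
v_2 = A·v_1 = (1, 3, 0).
v_3 = A·v_2 = (0, 1, 0).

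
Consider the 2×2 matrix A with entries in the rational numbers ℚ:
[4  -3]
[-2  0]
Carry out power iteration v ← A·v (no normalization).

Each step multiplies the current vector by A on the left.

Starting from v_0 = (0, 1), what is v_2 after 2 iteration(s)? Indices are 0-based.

v_0 = (0, 1).
v_1 = A·v_0 = (-3, 0).
v_2 = A·v_1 = (-12, 6).

v_2 = (-12, 6)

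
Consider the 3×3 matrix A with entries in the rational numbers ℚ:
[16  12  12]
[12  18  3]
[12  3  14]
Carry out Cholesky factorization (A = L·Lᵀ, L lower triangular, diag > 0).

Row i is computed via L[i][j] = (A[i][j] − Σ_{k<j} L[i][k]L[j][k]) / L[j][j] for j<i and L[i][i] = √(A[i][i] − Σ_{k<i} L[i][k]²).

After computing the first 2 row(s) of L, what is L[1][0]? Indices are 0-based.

L[1][0] = 3

Step 1: L[0][0] = √(16) = 4.
  L[1][0] = (12) / L[0][0] = 3.
Step 2: L[1][1] = √(9) = 3.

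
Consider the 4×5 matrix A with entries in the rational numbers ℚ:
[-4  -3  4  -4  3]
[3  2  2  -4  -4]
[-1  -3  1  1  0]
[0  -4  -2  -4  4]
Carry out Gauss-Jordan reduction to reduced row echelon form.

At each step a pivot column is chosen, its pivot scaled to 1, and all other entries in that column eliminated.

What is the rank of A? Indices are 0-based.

rank = 4

[1] R0 /= -4  ⇒  (1, 3/4, -1, 1, -3/4)
     R1 -= 3·R0  ⇒  (0, -1/4, 5, -7, -7/4)
     R2 -= -1·R0  ⇒  (0, -9/4, 0, 2, -3/4)
[2] R1 /= -1/4  ⇒  (0, 1, -20, 28, 7)
     R0 -= 3/4·R1  ⇒  (1, 0, 14, -20, -6)
     R2 -= -9/4·R1  ⇒  (0, 0, -45, 65, 15)
     R3 -= -4·R1  ⇒  (0, 0, -82, 108, 32)
[3] R2 /= -45  ⇒  (0, 0, 1, -13/9, -1/3)
     R0 -= 14·R2  ⇒  (1, 0, 0, 2/9, -4/3)
     R1 -= -20·R2  ⇒  (0, 1, 0, -8/9, 1/3)
     R3 -= -82·R2  ⇒  (0, 0, 0, -94/9, 14/3)
[4] R3 /= -94/9  ⇒  (0, 0, 0, 1, -21/47)
     R0 -= 2/9·R3  ⇒  (1, 0, 0, 0, -58/47)
     R1 -= -8/9·R3  ⇒  (0, 1, 0, 0, -3/47)
     R2 -= -13/9·R3  ⇒  (0, 0, 1, 0, -46/47)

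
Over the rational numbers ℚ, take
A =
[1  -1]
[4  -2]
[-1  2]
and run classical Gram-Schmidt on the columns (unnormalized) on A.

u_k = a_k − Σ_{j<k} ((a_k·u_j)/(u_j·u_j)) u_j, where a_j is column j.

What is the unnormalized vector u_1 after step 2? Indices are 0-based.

Step 1: u_0 = a_0 = (1, 4, -1).
Step 2: u_1 = a_1 − (-11/18)·u_0 = (-7/18, 4/9, 25/18).

u_1 = (-7/18, 4/9, 25/18)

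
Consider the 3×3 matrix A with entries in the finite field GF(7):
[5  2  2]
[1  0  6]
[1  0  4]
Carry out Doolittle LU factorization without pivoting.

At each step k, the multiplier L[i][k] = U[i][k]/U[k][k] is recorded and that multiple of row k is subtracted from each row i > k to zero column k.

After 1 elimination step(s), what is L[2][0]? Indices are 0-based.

L[2][0] = 3

Step 1: pivot at (0,0) is 5.
  row1 ← row1 − (3)·row0  ⇒  L[1][0]=3, U row1=(0, 1, 0)
  row2 ← row2 − (3)·row0  ⇒  L[2][0]=3, U row2=(0, 1, 5)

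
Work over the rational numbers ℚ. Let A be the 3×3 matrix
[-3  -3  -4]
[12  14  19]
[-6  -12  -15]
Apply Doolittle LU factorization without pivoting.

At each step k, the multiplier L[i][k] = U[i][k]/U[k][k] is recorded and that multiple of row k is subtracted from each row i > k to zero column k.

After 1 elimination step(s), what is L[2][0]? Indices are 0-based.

L[2][0] = 2

[col 0] pivot -3
  R1 -= -4*R0 → (0, 2, 3)  (L[1][0] := -4)
  R2 -= 2*R0 → (0, -6, -7)  (L[2][0] := 2)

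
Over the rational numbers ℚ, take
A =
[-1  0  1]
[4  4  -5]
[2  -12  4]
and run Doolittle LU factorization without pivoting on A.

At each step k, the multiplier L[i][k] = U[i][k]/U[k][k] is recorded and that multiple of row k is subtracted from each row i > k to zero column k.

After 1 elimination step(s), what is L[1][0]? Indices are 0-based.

Step 1: pivot at (0,0) is -1.
  row1 ← row1 − (-4)·row0  ⇒  L[1][0]=-4, U row1=(0, 4, -1)
  row2 ← row2 − (-2)·row0  ⇒  L[2][0]=-2, U row2=(0, -12, 6)

L[1][0] = -4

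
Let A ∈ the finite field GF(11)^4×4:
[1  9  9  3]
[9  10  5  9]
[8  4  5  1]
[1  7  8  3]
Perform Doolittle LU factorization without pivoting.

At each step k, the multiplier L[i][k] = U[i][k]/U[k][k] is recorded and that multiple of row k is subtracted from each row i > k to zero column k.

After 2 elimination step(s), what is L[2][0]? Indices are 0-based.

k=0: U[0][0]=1
  eliminate (1,0): mult=9, new row 1: (0, 6, 1, 4); set L[1][0]=9
  eliminate (2,0): mult=8, new row 2: (0, 9, 10, 10); set L[2][0]=8
  eliminate (3,0): mult=1, new row 3: (0, 9, 10, 0); set L[3][0]=1
k=1: U[1][1]=6
  eliminate (2,1): mult=7, new row 2: (0, 0, 3, 4); set L[2][1]=7
  eliminate (3,1): mult=7, new row 3: (0, 0, 3, 5); set L[3][1]=7

L[2][0] = 8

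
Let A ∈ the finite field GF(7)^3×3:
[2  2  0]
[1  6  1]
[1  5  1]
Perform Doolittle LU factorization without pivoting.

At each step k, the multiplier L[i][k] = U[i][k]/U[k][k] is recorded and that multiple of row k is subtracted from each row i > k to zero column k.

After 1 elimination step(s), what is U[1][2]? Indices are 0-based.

U[1][2] = 1

[col 0] pivot 2
  R1 -= 4*R0 → (0, 5, 1)  (L[1][0] := 4)
  R2 -= 4*R0 → (0, 4, 1)  (L[2][0] := 4)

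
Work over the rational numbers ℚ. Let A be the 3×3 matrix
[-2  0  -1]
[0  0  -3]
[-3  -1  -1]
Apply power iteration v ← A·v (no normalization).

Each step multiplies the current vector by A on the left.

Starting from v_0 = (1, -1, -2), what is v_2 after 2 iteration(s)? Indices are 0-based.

v_0 = (1, -1, -2).
v_1 = A·v_0 = (0, 6, 0).
v_2 = A·v_1 = (0, 0, -6).

v_2 = (0, 0, -6)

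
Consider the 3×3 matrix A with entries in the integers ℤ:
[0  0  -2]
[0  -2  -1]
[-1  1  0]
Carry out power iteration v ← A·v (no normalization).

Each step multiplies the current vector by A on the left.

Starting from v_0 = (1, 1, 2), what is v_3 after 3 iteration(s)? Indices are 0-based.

v_3 = (0, -16, 8)

v_0 = (1, 1, 2).
v_1 = A·v_0 = (-4, -4, 0).
v_2 = A·v_1 = (0, 8, 0).
v_3 = A·v_2 = (0, -16, 8).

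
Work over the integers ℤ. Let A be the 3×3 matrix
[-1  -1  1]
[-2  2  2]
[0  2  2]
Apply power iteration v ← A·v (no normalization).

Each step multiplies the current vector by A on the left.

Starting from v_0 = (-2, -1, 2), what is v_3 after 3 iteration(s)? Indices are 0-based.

v_3 = (19, 62, 44)

v_0 = (-2, -1, 2).
v_1 = A·v_0 = (5, 6, 2).
v_2 = A·v_1 = (-9, 6, 16).
v_3 = A·v_2 = (19, 62, 44).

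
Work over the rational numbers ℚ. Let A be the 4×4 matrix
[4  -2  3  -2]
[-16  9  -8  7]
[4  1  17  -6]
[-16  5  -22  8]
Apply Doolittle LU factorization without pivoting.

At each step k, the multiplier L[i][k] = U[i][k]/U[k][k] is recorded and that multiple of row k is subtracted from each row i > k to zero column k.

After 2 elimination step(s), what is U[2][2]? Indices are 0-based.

Step 1: pivot at (0,0) is 4.
  row1 ← row1 − (-4)·row0  ⇒  L[1][0]=-4, U row1=(0, 1, 4, -1)
  row2 ← row2 − (1)·row0  ⇒  L[2][0]=1, U row2=(0, 3, 14, -4)
  row3 ← row3 − (-4)·row0  ⇒  L[3][0]=-4, U row3=(0, -3, -10, 0)
Step 2: pivot at (1,1) is 1.
  row2 ← row2 − (3)·row1  ⇒  L[2][1]=3, U row2=(0, 0, 2, -1)
  row3 ← row3 − (-3)·row1  ⇒  L[3][1]=-3, U row3=(0, 0, 2, -3)

U[2][2] = 2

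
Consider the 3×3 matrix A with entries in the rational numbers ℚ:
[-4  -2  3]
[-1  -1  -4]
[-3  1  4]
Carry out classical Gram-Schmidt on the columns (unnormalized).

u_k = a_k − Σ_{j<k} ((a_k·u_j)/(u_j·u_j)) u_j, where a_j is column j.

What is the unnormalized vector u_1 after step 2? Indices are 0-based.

u_1 = (-14/13, -10/13, 22/13)

Step 1: u_0 = a_0 = (-4, -1, -3).
Step 2: u_1 = a_1 − (3/13)·u_0 = (-14/13, -10/13, 22/13).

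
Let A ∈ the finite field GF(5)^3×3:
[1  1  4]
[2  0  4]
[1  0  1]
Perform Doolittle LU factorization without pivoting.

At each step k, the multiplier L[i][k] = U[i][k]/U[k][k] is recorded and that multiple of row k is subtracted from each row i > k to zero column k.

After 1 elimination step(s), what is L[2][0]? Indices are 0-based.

[col 0] pivot 1
  R1 -= 2*R0 → (0, 3, 1)  (L[1][0] := 2)
  R2 -= 1*R0 → (0, 4, 2)  (L[2][0] := 1)

L[2][0] = 1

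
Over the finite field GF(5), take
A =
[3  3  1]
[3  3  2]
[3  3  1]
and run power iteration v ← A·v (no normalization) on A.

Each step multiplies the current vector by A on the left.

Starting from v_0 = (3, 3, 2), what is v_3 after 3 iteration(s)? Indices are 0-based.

v_0 = (3, 3, 2).
v_1 = A·v_0 = (0, 2, 0).
v_2 = A·v_1 = (1, 1, 1).
v_3 = A·v_2 = (2, 3, 2).

v_3 = (2, 3, 2)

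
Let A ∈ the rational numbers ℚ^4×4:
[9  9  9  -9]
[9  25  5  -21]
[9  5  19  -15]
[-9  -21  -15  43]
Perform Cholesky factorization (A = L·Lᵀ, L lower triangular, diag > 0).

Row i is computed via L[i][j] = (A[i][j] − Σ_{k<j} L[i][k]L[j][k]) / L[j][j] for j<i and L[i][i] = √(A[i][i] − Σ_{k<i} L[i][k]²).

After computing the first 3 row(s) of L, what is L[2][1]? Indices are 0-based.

Step 1: L[0][0] = √(9) = 3.
  L[1][0] = (9) / L[0][0] = 3.
Step 2: L[1][1] = √(16) = 4.
  L[2][0] = (9) / L[0][0] = 3.
  L[2][1] = (-4) / L[1][1] = -1.
Step 3: L[2][2] = √(9) = 3.

L[2][1] = -1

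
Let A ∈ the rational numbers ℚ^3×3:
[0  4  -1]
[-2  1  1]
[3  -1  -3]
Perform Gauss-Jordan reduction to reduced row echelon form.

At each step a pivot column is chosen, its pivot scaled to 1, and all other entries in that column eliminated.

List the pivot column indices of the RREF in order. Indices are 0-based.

[1] R0 <-> R1
[1] R0 /= -2  ⇒  (1, -1/2, -1/2)
     R2 -= 3·R0  ⇒  (0, 1/2, -3/2)
[2] R1 /= 4  ⇒  (0, 1, -1/4)
     R0 -= -1/2·R1  ⇒  (1, 0, -5/8)
     R2 -= 1/2·R1  ⇒  (0, 0, -11/8)
[3] R2 /= -11/8  ⇒  (0, 0, 1)
     R0 -= -5/8·R2  ⇒  (1, 0, 0)
     R1 -= -1/4·R2  ⇒  (0, 1, 0)

pivot columns: 0, 1, 2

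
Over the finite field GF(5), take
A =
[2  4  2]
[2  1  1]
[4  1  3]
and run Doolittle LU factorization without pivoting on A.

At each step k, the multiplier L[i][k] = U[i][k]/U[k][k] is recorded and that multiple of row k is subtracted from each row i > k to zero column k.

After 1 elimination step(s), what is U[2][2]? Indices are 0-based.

[col 0] pivot 2
  R1 -= 1*R0 → (0, 2, 4)  (L[1][0] := 1)
  R2 -= 2*R0 → (0, 3, 4)  (L[2][0] := 2)

U[2][2] = 4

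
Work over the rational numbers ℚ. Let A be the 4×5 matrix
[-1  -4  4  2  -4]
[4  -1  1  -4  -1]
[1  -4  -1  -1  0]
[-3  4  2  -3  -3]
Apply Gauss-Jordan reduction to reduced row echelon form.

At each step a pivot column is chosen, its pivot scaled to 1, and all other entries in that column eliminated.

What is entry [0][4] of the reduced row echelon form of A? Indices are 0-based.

M[0][4] = 198/535

step 1: normalize row 0 (÷-1) = (1, 4, -4, -2, 4)
  row 1: subtract 4×row0 = (0, -17, 17, 4, -17)
  row 2: subtract 1×row0 = (0, -8, 3, 1, -4)
  row 3: subtract -3×row0 = (0, 16, -10, -9, 9)
step 2: normalize row 1 (÷-17) = (0, 1, -1, -4/17, 1)
  row 0: subtract 4×row1 = (1, 0, 0, -18/17, 0)
  row 2: subtract -8×row1 = (0, 0, -5, -15/17, 4)
  row 3: subtract 16×row1 = (0, 0, 6, -89/17, -7)
step 3: normalize row 2 (÷-5) = (0, 0, 1, 3/17, -4/5)
  row 1: subtract -1×row2 = (0, 1, 0, -1/17, 1/5)
  row 3: subtract 6×row2 = (0, 0, 0, -107/17, -11/5)
step 4: normalize row 3 (÷-107/17) = (0, 0, 0, 1, 187/535)
  row 0: subtract -18/17×row3 = (1, 0, 0, 0, 198/535)
  row 1: subtract -1/17×row3 = (0, 1, 0, 0, 118/535)
  row 2: subtract 3/17×row3 = (0, 0, 1, 0, -461/535)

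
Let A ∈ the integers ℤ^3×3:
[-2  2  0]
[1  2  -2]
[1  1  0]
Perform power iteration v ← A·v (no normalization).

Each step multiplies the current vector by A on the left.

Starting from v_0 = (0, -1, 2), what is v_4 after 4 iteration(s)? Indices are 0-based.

v_4 = (-16, 0, -24)

v_0 = (0, -1, 2).
v_1 = A·v_0 = (-2, -6, -1).
v_2 = A·v_1 = (-8, -12, -8).
v_3 = A·v_2 = (-8, -16, -20).
v_4 = A·v_3 = (-16, 0, -24).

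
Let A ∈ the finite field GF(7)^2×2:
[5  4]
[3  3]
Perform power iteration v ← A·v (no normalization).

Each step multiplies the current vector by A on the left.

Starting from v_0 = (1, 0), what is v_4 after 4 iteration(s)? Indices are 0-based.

v_0 = (1, 0).
v_1 = A·v_0 = (5, 3).
v_2 = A·v_1 = (2, 3).
v_3 = A·v_2 = (1, 1).
v_4 = A·v_3 = (2, 6).

v_4 = (2, 6)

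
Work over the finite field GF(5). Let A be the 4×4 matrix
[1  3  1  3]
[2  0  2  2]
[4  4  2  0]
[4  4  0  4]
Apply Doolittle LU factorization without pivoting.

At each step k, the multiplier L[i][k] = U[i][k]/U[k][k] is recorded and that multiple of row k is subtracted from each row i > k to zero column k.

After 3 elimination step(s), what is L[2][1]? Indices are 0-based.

L[2][1] = 3

[col 0] pivot 1
  R1 -= 2*R0 → (0, 4, 0, 1)  (L[1][0] := 2)
  R2 -= 4*R0 → (0, 2, 3, 3)  (L[2][0] := 4)
  R3 -= 4*R0 → (0, 2, 1, 2)  (L[3][0] := 4)
[col 1] pivot 4
  R2 -= 3*R1 → (0, 0, 3, 0)  (L[2][1] := 3)
  R3 -= 3*R1 → (0, 0, 1, 4)  (L[3][1] := 3)
[col 2] pivot 3
  R3 -= 2*R2 → (0, 0, 0, 4)  (L[3][2] := 2)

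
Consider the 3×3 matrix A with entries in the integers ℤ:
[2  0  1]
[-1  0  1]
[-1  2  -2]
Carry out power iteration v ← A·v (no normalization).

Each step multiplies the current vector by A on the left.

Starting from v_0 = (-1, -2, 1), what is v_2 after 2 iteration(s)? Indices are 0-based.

v_0 = (-1, -2, 1).
v_1 = A·v_0 = (-1, 2, -5).
v_2 = A·v_1 = (-7, -4, 15).

v_2 = (-7, -4, 15)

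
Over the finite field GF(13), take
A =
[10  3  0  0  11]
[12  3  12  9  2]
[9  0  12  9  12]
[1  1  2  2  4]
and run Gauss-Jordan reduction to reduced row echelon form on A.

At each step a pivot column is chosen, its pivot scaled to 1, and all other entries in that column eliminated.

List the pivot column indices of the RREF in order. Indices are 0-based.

pivot columns: 0, 1, 2, 3

pivot(0,0)=10: scale R0 → (1, 12, 0, 0, 5)
  clear (1,0): R1 −= (12)R0 → (0, 2, 12, 9, 7)
  clear (2,0): R2 −= (9)R0 → (0, 9, 12, 9, 6)
  clear (3,0): R3 −= (1)R0 → (0, 2, 2, 2, 12)
pivot(1,1)=2: scale R1 → (0, 1, 6, 11, 10)
  clear (0,1): R0 −= (12)R1 → (1, 0, 6, 11, 2)
  clear (2,1): R2 −= (9)R1 → (0, 0, 10, 1, 7)
  clear (3,1): R3 −= (2)R1 → (0, 0, 3, 6, 5)
pivot(2,2)=10: scale R2 → (0, 0, 1, 4, 2)
  clear (0,2): R0 −= (6)R2 → (1, 0, 0, 0, 3)
  clear (1,2): R1 −= (6)R2 → (0, 1, 0, 0, 11)
  clear (3,2): R3 −= (3)R2 → (0, 0, 0, 7, 12)
pivot(3,3)=7: scale R3 → (0, 0, 0, 1, 11)
  clear (2,3): R2 −= (4)R3 → (0, 0, 1, 0, 10)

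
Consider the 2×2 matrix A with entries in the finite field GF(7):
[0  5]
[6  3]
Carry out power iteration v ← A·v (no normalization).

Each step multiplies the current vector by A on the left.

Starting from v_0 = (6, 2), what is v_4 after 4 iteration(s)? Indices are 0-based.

v_0 = (6, 2).
v_1 = A·v_0 = (3, 0).
v_2 = A·v_1 = (0, 4).
v_3 = A·v_2 = (6, 5).
v_4 = A·v_3 = (4, 2).

v_4 = (4, 2)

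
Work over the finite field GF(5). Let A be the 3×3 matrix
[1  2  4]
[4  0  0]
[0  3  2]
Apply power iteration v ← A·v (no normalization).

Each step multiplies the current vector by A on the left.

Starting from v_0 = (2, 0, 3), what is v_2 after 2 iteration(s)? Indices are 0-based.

v_2 = (4, 1, 1)

v_0 = (2, 0, 3).
v_1 = A·v_0 = (4, 3, 1).
v_2 = A·v_1 = (4, 1, 1).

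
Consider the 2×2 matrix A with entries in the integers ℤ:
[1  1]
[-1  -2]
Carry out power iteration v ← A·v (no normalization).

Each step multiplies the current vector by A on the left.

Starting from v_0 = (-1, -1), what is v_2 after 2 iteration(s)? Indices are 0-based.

v_2 = (1, -4)

v_0 = (-1, -1).
v_1 = A·v_0 = (-2, 3).
v_2 = A·v_1 = (1, -4).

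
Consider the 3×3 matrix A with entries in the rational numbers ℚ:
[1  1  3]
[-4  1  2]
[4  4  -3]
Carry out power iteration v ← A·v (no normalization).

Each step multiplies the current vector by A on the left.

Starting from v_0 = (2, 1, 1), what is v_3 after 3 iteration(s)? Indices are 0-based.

v_0 = (2, 1, 1).
v_1 = A·v_0 = (6, -5, 9).
v_2 = A·v_1 = (28, -11, -23).
v_3 = A·v_2 = (-52, -169, 137).

v_3 = (-52, -169, 137)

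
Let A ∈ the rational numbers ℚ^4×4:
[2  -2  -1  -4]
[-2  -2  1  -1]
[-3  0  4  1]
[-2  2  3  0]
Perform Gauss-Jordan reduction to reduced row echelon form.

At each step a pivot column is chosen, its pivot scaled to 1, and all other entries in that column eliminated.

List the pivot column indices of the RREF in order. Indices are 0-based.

pivot columns: 0, 1, 2, 3

pivot(0,0)=2: scale R0 → (1, -1, -1/2, -2)
  clear (1,0): R1 −= (-2)R0 → (0, -4, 0, -5)
  clear (2,0): R2 −= (-3)R0 → (0, -3, 5/2, -5)
  clear (3,0): R3 −= (-2)R0 → (0, 0, 2, -4)
pivot(1,1)=-4: scale R1 → (0, 1, 0, 5/4)
  clear (0,1): R0 −= (-1)R1 → (1, 0, -1/2, -3/4)
  clear (2,1): R2 −= (-3)R1 → (0, 0, 5/2, -5/4)
pivot(2,2)=5/2: scale R2 → (0, 0, 1, -1/2)
  clear (0,2): R0 −= (-1/2)R2 → (1, 0, 0, -1)
  clear (3,2): R3 −= (2)R2 → (0, 0, 0, -3)
pivot(3,3)=-3: scale R3 → (0, 0, 0, 1)
  clear (0,3): R0 −= (-1)R3 → (1, 0, 0, 0)
  clear (1,3): R1 −= (5/4)R3 → (0, 1, 0, 0)
  clear (2,3): R2 −= (-1/2)R3 → (0, 0, 1, 0)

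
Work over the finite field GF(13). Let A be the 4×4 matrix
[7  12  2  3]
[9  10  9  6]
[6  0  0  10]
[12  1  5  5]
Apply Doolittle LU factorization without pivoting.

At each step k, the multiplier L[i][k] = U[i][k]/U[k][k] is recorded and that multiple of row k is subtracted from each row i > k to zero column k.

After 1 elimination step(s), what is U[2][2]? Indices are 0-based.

U[2][2] = 2

[col 0] pivot 7
  R1 -= 5*R0 → (0, 2, 12, 4)  (L[1][0] := 5)
  R2 -= 12*R0 → (0, 12, 2, 0)  (L[2][0] := 12)
  R3 -= 11*R0 → (0, 12, 9, 11)  (L[3][0] := 11)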